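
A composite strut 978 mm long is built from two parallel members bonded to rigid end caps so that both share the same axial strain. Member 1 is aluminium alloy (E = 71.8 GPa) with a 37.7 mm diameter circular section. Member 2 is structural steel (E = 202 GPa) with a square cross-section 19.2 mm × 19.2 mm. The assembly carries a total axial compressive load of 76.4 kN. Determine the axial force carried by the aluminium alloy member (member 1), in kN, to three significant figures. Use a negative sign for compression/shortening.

-39.6 kN

A_1 = 1116 mm².
A_2 = 368.6 mm².
Equal strain + equilibrium ⇒ each member carries load in proportion to AE: A₁E₁ = 80150000 N, A₂E₂ = 74470000 N, ΣAE = 154600000 N.
F₁ = P·A₁E₁/ΣAE = -76400·80150000/154600000 = -39600 N.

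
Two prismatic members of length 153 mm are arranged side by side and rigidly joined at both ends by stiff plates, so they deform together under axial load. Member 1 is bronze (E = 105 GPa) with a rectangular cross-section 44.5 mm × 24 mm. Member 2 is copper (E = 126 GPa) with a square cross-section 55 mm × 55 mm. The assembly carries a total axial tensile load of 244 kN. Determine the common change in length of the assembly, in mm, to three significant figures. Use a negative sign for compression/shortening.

0.0757 mm

A_1 = 1068 mm².
A_2 = 3025 mm².
Equal strain + equilibrium ⇒ each member carries load in proportion to AE: A₁E₁ = 112100000 N, A₂E₂ = 381200000 N, ΣAE = 493300000 N.
δ = PL/ΣAE = 244000·153/493300000 = 0.07568 mm.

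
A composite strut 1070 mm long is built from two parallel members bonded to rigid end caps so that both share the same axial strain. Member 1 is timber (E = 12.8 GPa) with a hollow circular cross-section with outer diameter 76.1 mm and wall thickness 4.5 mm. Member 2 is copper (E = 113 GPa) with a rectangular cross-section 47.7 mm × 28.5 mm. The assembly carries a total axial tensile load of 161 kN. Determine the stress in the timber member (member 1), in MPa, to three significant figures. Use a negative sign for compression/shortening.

A_1 = 1012 mm².
A_2 = 1359 mm².
Equal strain + equilibrium ⇒ each member carries load in proportion to AE: A₁E₁ = 12960000 N, A₂E₂ = 153600000 N, ΣAE = 166600000 N.
σ₁ = P·E₁/ΣAE = 161000·12800/166600000 = 12.37 MPa.

12.4 MPa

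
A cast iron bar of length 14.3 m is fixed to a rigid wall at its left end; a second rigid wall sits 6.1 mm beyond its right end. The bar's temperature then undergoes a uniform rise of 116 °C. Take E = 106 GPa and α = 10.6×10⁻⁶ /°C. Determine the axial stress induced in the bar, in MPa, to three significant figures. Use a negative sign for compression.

-85.1 MPa

Free thermal expansion αLΔT = 10.6e-6 · 14300 · 116 = 17.58 mm.
The walls engage after the gap closes; constrained expansion = 17.58 − 6.1 = 11.48 mm.
The walls impose strain ε = −(11.48)/14300 = -8.0303e-04; σ = Eε = 106000 · -8.0303e-04 = -85.12 MPa.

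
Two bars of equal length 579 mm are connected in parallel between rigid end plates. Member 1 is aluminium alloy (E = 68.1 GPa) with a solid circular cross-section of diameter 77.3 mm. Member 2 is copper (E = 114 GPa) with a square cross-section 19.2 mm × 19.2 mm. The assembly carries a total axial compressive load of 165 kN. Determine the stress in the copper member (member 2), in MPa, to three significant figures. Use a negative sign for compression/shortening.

-52.0 MPa

A_1 = 4693 mm².
A_2 = 368.6 mm².
Equal strain + equilibrium ⇒ each member carries load in proportion to AE: A₁E₁ = 319600000 N, A₂E₂ = 42020000 N, ΣAE = 361600000 N.
σ₂ = P·E₂/ΣAE = -165000·114000/361600000 = -52.02 MPa.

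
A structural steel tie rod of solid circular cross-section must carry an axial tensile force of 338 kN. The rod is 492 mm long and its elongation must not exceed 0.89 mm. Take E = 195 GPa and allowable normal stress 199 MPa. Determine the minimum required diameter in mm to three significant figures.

46.5 mm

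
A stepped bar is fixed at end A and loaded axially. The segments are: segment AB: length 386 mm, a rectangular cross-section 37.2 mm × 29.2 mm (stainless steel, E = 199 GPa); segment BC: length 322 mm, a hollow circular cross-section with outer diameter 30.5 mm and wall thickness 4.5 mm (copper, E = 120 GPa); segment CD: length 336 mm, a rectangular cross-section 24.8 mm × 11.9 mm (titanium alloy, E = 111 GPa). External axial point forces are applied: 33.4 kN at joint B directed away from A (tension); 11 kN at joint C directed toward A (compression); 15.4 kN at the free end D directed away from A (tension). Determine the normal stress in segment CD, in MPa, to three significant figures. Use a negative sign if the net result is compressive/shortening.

52.2 MPa

Internal axial forces (sectioning from the free end, tension +): N_CD = 15.4 kN, N_BC = 4.4 kN, N_AB = 37.8 kN.
A_CD = 295.1 mm².
σ_CD = N_CD/A_CD = 15400/295.1 = 52.18 MPa.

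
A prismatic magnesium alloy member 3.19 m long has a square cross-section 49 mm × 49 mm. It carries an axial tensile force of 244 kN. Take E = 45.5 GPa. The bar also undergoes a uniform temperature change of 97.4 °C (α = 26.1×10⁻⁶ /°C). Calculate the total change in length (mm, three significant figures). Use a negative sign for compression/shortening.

A = 2401 mm².
δ_mech = NL/(AE) = 244000·3190/(2401·45500) = 7.125 mm.
δ_thermal = αLΔT = 26.1e-6·3190·97.4 = 8.109 mm.
δ = δ_mech + δ_thermal = 15.23 mm.

15.2 mm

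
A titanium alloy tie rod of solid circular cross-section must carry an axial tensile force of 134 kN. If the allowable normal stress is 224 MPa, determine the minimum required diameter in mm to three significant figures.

Required area A ≥ P/σ_allow = 134000/224 = 598.2 mm².
For a solid circular section, d ≥ √(4A/π) = 27.6 mm.

27.6 mm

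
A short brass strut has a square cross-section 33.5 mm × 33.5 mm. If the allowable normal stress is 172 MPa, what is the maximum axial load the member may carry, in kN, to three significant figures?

193 kN

A = 1122 mm².
P_max = σ_allow · A = 172 · 1122 = 193000 N = 193 kN.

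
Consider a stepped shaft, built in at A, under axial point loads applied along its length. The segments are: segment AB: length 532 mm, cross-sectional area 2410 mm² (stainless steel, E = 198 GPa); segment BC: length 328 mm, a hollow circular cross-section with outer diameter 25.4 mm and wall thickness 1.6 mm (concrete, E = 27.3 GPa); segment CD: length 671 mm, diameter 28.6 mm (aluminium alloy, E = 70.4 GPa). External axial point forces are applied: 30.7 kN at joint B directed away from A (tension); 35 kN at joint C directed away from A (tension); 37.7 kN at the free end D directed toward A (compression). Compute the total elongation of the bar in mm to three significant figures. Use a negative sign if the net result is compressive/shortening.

-0.799 mm

Internal axial forces (sectioning from the free end, tension +): N_CD = -37.7 kN, N_BC = -2.7 kN, N_AB = 28 kN.
A_BC = 119.6 mm².
A_CD = 642.4 mm².
δ_AB = 28000·532/(2410·198000) = 0.03122 mm
δ_BC = -2700·328/(119.6·27300) = -0.2712 mm
δ_CD = -37700·671/(642.4·70400) = -0.5593 mm
δ = Σδ_i = -0.7993 mm.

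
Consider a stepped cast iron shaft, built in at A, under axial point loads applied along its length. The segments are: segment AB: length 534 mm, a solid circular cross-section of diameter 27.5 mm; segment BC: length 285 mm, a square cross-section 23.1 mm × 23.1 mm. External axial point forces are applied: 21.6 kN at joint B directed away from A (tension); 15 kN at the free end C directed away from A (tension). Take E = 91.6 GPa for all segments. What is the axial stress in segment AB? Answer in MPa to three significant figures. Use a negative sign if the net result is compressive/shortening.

Internal axial forces (sectioning from the free end, tension +): N_BC = 15 kN, N_AB = 36.6 kN.
A_AB = 594 mm².
σ_AB = N_AB/A_AB = 36600/594 = 61.62 MPa.

61.6 MPa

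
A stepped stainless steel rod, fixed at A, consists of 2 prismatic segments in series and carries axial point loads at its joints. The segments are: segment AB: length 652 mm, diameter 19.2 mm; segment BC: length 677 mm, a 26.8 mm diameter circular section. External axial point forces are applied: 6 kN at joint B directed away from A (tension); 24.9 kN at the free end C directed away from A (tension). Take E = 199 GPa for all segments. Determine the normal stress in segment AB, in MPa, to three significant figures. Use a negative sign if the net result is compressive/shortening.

107 MPa

Internal axial forces (sectioning from the free end, tension +): N_BC = 24.9 kN, N_AB = 30.9 kN.
A_AB = 289.5 mm².
σ_AB = N_AB/A_AB = 30900/289.5 = 106.7 MPa.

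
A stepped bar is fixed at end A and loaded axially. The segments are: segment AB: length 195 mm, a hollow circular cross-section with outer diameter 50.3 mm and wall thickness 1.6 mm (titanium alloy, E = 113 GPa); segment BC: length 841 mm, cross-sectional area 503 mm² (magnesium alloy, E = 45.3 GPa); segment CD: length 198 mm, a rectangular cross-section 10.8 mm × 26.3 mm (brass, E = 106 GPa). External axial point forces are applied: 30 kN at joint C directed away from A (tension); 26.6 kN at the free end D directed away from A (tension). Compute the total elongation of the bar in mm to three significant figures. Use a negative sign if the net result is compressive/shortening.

2.66 mm

Internal axial forces (sectioning from the free end, tension +): N_CD = 26.6 kN, N_BC = 56.6 kN, N_AB = 56.6 kN.
A_AB = 244.8 mm².
A_CD = 284 mm².
δ_AB = 56600·195/(244.8·113000) = 0.399 mm
δ_BC = 56600·841/(503·45300) = 2.089 mm
δ_CD = 26600·198/(284·106000) = 0.1749 mm
δ = Σδ_i = 2.663 mm.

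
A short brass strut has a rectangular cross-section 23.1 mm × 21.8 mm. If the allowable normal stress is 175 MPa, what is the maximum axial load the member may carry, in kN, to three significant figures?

88.1 kN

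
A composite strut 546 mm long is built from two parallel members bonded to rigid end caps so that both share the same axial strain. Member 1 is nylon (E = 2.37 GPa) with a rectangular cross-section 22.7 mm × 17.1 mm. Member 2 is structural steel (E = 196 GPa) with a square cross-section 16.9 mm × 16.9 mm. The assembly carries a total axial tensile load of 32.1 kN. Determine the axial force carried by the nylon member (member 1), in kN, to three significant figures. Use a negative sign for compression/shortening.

0.519 kN

A_1 = 388.2 mm².
A_2 = 285.6 mm².
Equal strain + equilibrium ⇒ each member carries load in proportion to AE: A₁E₁ = 920000 N, A₂E₂ = 55980000 N, ΣAE = 56900000 N.
F₁ = P·A₁E₁/ΣAE = 32100·920000/56900000 = 519 N.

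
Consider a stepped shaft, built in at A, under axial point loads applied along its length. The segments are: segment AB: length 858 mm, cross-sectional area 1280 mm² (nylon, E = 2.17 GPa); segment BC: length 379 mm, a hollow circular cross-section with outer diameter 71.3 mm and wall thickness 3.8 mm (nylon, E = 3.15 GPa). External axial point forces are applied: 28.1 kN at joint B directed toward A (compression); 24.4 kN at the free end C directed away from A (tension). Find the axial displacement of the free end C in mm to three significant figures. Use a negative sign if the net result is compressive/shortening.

Internal axial forces (sectioning from the free end, tension +): N_BC = 24.4 kN, N_AB = -3.7 kN.
A_BC = 805.8 mm².
δ_AB = -3700·858/(1280·2170) = -1.143 mm
δ_BC = 24400·379/(805.8·3150) = 3.643 mm
δ = Σδ_i = 2.5 mm.

2.50 mm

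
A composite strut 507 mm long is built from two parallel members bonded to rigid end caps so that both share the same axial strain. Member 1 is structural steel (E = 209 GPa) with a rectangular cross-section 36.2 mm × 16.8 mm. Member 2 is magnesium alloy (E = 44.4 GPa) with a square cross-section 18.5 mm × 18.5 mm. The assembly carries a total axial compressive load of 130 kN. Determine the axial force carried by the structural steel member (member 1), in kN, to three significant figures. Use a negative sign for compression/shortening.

A_1 = 608.2 mm².
A_2 = 342.2 mm².
Equal strain + equilibrium ⇒ each member carries load in proportion to AE: A₁E₁ = 127100000 N, A₂E₂ = 15200000 N, ΣAE = 142300000 N.
F₁ = P·A₁E₁/ΣAE = -130000·127100000/142300000 = -116100 N.

-116 kN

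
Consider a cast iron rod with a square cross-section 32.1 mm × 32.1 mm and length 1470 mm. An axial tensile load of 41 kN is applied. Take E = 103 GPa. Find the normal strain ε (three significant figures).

A = 1030 mm².
σ = N/A = 39.79 MPa; ε = σ/E = 39.79/103000 = 3.863e-04.

3.86e-04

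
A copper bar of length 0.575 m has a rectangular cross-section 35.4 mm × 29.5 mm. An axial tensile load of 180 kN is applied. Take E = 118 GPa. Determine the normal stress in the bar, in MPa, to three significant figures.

172 MPa

A = 1044 mm².
σ = N/A = 180000/1044 = 172.4 MPa.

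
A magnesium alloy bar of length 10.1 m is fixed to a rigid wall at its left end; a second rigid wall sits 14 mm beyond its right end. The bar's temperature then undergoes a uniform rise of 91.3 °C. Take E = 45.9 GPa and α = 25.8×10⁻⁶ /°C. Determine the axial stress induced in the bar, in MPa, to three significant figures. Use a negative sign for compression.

Free thermal expansion αLΔT = 25.8e-6 · 10100 · 91.3 = 23.79 mm.
The walls engage after the gap closes; constrained expansion = 23.79 − 14 = 9.791 mm.
The walls impose strain ε = −(9.791)/10100 = -9.6940e-04; σ = Eε = 45900 · -9.6940e-04 = -44.5 MPa.

-44.5 MPa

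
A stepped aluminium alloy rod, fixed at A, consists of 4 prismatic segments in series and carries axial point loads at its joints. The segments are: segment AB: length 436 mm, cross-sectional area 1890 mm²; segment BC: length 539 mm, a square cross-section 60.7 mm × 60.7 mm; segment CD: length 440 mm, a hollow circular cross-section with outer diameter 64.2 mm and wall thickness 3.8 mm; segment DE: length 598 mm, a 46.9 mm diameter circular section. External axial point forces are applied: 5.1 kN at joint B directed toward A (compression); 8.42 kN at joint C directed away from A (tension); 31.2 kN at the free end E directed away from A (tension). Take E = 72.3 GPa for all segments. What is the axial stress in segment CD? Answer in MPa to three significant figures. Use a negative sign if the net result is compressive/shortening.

Internal axial forces (sectioning from the free end, tension +): N_DE = 31.2 kN, N_CD = 31.2 kN, N_BC = 39.62 kN, N_AB = 34.52 kN.
A_CD = 721.1 mm².
σ_CD = N_CD/A_CD = 31200/721.1 = 43.27 MPa.

43.3 MPa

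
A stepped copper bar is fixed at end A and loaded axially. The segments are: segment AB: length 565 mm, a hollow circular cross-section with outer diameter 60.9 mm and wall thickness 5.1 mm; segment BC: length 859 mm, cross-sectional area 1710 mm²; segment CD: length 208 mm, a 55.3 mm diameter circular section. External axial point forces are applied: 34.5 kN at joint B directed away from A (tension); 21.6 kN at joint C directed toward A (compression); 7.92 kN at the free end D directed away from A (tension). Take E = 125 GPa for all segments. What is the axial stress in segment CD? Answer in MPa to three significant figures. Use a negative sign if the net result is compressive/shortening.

Internal axial forces (sectioning from the free end, tension +): N_CD = 7.92 kN, N_BC = -13.68 kN, N_AB = 20.82 kN.
A_CD = 2402 mm².
σ_CD = N_CD/A_CD = 7920/2402 = 3.298 MPa.

3.30 MPa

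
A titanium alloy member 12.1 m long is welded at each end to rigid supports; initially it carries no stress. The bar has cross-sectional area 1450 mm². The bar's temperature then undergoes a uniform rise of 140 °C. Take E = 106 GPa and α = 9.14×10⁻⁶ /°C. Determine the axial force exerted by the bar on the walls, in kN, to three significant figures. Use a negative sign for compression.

Free thermal expansion αLΔT = 9.14e-6 · 12100 · 140 = 15.48 mm.
The walls impose strain ε = −(15.48)/12100 = -1.2796e-03; σ = Eε = 106000 · -1.2796e-03 = -135.6 MPa.
Wall reaction R = σ·A = -135.6·1450 = -196700 N = -196.7 kN.

-197 kN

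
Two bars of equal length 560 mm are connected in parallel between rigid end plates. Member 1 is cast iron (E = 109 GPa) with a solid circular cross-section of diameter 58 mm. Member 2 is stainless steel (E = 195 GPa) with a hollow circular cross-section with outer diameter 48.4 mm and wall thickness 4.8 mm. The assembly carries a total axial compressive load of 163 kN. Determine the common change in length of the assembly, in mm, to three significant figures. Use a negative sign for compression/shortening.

A_1 = 2642 mm².
A_2 = 657.5 mm².
Equal strain + equilibrium ⇒ each member carries load in proportion to AE: A₁E₁ = 288000000 N, A₂E₂ = 128200000 N, ΣAE = 416200000 N.
δ = PL/ΣAE = -163000·560/416200000 = -0.2193 mm.

-0.219 mm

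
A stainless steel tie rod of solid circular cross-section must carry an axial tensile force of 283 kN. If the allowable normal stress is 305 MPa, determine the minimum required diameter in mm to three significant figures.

34.4 mm

Required area A ≥ P/σ_allow = 283000/305 = 927.9 mm².
For a solid circular section, d ≥ √(4A/π) = 34.37 mm.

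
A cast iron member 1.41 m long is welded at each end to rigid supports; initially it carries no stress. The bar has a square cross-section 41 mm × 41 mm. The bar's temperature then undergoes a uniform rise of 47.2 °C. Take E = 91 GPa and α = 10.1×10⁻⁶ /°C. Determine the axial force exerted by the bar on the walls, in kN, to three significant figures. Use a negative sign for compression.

-72.9 kN

Free thermal expansion αLΔT = 10.1e-6 · 1410 · 47.2 = 0.6722 mm.
The walls impose strain ε = −(0.6722)/1410 = -4.7672e-04; σ = Eε = 91000 · -4.7672e-04 = -43.38 MPa.
Wall reaction R = σ·A = -43.38·1681 = -72920 N = -72.92 kN.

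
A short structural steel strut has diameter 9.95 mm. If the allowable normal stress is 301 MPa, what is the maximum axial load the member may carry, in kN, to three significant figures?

23.4 kN

A = 77.76 mm².
P_max = σ_allow · A = 301 · 77.76 = 23400 N = 23.4 kN.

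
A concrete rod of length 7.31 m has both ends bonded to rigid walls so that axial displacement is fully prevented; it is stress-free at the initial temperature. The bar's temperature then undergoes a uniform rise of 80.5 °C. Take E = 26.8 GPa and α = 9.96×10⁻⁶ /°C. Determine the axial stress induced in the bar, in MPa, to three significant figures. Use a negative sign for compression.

-21.5 MPa

Free thermal expansion αLΔT = 9.96e-6 · 7310 · 80.5 = 5.861 mm.
The walls impose strain ε = −(5.861)/7310 = -8.0178e-04; σ = Eε = 26800 · -8.0178e-04 = -21.49 MPa.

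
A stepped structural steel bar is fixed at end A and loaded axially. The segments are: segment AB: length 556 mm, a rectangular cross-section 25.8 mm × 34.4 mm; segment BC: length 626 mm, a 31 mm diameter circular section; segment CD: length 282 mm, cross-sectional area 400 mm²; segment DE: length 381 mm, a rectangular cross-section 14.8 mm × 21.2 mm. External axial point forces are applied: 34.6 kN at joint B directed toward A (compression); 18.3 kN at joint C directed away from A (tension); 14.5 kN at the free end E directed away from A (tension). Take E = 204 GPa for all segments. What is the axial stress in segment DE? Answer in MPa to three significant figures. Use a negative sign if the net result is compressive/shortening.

Internal axial forces (sectioning from the free end, tension +): N_DE = 14.5 kN, N_CD = 14.5 kN, N_BC = 32.8 kN, N_AB = -1.8 kN.
A_DE = 313.8 mm².
σ_DE = N_DE/A_DE = 14500/313.8 = 46.21 MPa.

46.2 MPa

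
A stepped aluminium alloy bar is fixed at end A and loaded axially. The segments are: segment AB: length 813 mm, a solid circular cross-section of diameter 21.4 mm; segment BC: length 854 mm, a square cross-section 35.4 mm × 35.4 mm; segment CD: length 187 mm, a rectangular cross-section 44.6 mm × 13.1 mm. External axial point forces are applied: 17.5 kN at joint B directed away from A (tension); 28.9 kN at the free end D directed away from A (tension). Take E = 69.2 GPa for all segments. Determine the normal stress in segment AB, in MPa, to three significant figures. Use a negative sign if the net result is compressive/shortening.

129 MPa

Internal axial forces (sectioning from the free end, tension +): N_CD = 28.9 kN, N_BC = 28.9 kN, N_AB = 46.4 kN.
A_AB = 359.7 mm².
σ_AB = N_AB/A_AB = 46400/359.7 = 129 MPa.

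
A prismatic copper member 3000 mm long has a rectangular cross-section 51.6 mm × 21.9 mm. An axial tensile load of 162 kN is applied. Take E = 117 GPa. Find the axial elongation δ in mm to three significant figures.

3.68 mm

A = 1130 mm².
δ_mech = NL/(AE) = 162000·3000/(1130·117000) = 3.676 mm.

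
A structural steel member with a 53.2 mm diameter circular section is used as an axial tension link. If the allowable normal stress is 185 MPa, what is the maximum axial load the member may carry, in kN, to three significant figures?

411 kN

A = 2223 mm².
P_max = σ_allow · A = 185 · 2223 = 411200 N = 411.2 kN.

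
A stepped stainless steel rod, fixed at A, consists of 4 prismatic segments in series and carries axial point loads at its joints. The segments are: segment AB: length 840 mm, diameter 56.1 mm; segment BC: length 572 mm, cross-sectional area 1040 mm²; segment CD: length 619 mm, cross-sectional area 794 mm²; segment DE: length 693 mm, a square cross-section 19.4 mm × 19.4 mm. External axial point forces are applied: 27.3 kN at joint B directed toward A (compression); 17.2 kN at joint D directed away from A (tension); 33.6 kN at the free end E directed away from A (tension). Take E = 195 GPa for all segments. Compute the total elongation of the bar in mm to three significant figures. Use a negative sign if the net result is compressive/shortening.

0.705 mm

Internal axial forces (sectioning from the free end, tension +): N_DE = 33.6 kN, N_CD = 50.8 kN, N_BC = 50.8 kN, N_AB = 23.5 kN.
A_AB = 2472 mm².
A_DE = 376.4 mm².
δ_AB = 23500·840/(2472·195000) = 0.04095 mm
δ_BC = 50800·572/(1040·195000) = 0.1433 mm
δ_CD = 50800·619/(794·195000) = 0.2031 mm
δ_DE = 33600·693/(376.4·195000) = 0.3173 mm
δ = Σδ_i = 0.7046 mm.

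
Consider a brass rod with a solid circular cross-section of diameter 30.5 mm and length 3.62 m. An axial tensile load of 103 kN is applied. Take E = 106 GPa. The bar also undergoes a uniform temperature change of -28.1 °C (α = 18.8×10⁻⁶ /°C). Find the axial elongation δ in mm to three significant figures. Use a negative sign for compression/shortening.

A = 730.6 mm².
δ_mech = NL/(AE) = 103000·3620/(730.6·106000) = 4.814 mm.
δ_thermal = αLΔT = 18.8e-6·3620·-28.1 = -1.912 mm.
δ = δ_mech + δ_thermal = 2.902 mm.

2.90 mm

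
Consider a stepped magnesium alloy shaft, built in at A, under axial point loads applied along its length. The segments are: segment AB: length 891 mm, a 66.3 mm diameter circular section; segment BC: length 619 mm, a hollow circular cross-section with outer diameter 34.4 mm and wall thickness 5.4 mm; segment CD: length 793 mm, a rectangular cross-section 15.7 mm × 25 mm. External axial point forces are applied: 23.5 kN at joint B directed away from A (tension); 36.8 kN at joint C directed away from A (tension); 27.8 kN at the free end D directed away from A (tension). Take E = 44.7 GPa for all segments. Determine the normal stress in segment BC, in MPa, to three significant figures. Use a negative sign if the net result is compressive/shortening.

Internal axial forces (sectioning from the free end, tension +): N_CD = 27.8 kN, N_BC = 64.6 kN, N_AB = 88.1 kN.
A_BC = 492 mm².
σ_BC = N_BC/A_BC = 64600/492 = 131.3 MPa.

131 MPa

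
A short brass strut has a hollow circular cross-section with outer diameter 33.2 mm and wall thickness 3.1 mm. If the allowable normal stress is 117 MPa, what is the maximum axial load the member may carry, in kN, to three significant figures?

34.3 kN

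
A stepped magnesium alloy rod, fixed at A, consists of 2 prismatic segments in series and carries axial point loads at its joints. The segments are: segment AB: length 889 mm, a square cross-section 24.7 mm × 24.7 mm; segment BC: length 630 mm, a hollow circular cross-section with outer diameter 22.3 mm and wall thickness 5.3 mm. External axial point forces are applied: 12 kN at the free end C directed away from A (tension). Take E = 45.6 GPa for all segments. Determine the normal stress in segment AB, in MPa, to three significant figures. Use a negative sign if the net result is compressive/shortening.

19.7 MPa

Internal axial forces (sectioning from the free end, tension +): N_BC = 12 kN, N_AB = 12 kN.
A_AB = 610.1 mm².
σ_AB = N_AB/A_AB = 12000/610.1 = 19.67 MPa.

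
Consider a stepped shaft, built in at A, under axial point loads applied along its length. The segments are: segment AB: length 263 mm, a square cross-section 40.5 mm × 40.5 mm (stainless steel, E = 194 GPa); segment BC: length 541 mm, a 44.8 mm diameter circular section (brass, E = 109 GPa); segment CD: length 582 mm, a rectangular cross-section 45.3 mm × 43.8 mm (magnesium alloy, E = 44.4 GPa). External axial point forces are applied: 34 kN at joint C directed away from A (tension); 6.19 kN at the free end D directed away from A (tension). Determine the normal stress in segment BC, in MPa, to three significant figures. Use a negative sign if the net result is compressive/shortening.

25.5 MPa

Internal axial forces (sectioning from the free end, tension +): N_CD = 6.19 kN, N_BC = 40.19 kN, N_AB = 40.19 kN.
A_BC = 1576 mm².
σ_BC = N_BC/A_BC = 40190/1576 = 25.5 MPa.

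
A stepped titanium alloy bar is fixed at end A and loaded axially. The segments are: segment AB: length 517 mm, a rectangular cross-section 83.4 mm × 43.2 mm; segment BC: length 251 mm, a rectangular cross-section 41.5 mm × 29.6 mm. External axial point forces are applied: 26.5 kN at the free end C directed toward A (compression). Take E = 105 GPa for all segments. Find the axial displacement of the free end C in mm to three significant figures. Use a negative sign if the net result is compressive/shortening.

Internal axial forces (sectioning from the free end, tension +): N_BC = -26.5 kN, N_AB = -26.5 kN.
A_AB = 3603 mm².
A_BC = 1228 mm².
δ_AB = -26500·517/(3603·105000) = -0.03622 mm
δ_BC = -26500·251/(1228·105000) = -0.05157 mm
δ = Σδ_i = -0.08778 mm.

-0.0878 mm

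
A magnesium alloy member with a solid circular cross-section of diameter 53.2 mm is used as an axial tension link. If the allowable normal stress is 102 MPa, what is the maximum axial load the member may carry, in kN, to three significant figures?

A = 2223 mm².
P_max = σ_allow · A = 102 · 2223 = 226700 N = 226.7 kN.

227 kN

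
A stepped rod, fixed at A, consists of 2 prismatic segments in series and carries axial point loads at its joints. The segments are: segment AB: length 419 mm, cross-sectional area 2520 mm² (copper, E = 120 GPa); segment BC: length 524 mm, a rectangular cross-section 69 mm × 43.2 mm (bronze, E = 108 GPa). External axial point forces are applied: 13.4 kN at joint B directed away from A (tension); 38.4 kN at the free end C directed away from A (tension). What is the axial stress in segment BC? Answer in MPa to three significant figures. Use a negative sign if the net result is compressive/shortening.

12.9 MPa

Internal axial forces (sectioning from the free end, tension +): N_BC = 38.4 kN, N_AB = 51.8 kN.
A_BC = 2981 mm².
σ_BC = N_BC/A_BC = 38400/2981 = 12.88 MPa.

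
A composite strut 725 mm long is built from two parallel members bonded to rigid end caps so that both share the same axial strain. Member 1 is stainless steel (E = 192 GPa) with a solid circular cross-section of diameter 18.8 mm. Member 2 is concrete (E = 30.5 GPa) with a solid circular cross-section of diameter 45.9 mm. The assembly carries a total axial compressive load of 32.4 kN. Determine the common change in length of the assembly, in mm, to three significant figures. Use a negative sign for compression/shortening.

-0.226 mm

A_1 = 277.6 mm².
A_2 = 1655 mm².
Equal strain + equilibrium ⇒ each member carries load in proportion to AE: A₁E₁ = 53300000 N, A₂E₂ = 50470000 N, ΣAE = 103800000 N.
δ = PL/ΣAE = -32400·725/103800000 = -0.2264 mm.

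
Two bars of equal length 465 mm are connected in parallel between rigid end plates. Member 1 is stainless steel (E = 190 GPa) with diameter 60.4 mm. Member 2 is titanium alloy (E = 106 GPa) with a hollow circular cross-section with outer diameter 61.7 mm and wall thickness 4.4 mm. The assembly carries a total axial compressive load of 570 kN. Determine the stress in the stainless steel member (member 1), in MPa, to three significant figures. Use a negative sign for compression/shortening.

-172 MPa

A_1 = 2865 mm².
A_2 = 792.1 mm².
Equal strain + equilibrium ⇒ each member carries load in proportion to AE: A₁E₁ = 544400000 N, A₂E₂ = 83960000 N, ΣAE = 628400000 N.
σ₁ = P·E₁/ΣAE = -570000·190000/628400000 = -172.4 MPa.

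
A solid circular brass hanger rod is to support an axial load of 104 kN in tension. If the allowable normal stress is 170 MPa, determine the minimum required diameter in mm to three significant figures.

27.9 mm

Required area A ≥ P/σ_allow = 104000/170 = 611.8 mm².
For a solid circular section, d ≥ √(4A/π) = 27.91 mm.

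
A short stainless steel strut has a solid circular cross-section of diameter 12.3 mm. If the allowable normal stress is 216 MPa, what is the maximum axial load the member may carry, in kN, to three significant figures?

A = 118.8 mm².
P_max = σ_allow · A = 216 · 118.8 = 25670 N = 25.67 kN.

25.7 kN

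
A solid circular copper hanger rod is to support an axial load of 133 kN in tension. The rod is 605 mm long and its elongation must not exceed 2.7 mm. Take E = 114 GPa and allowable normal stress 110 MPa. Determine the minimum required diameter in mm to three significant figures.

39.2 mm

Required area A ≥ P/σ_allow = 133000/110 = 1209 mm².
For a solid circular section, d ≥ √(4A/π) = 39.24 mm.
Elongation limit: A ≥ PL/(Eδ_allow) = 133000·605/(114000·2.7) = 261.4 mm² ⇒ d ≥ 18.24 mm.
The stress limit governs.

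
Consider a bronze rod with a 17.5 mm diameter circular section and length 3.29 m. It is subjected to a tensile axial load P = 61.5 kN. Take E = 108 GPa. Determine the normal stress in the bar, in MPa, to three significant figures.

256 MPa

A = 240.5 mm².
σ = N/A = 61500/240.5 = 255.7 MPa.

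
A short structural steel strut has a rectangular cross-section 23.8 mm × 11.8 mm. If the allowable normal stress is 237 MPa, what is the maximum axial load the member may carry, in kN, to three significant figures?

A = 280.8 mm².
P_max = σ_allow · A = 237 · 280.8 = 66560 N = 66.56 kN.

66.6 kN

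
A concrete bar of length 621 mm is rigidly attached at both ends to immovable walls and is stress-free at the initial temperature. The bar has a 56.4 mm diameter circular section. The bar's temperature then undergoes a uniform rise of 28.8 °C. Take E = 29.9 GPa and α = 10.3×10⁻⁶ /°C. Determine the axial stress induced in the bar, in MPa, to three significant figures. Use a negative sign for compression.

-8.87 MPa

Free thermal expansion αLΔT = 10.3e-6 · 621 · 28.8 = 0.1842 mm.
The walls impose strain ε = −(0.1842)/621 = -2.9664e-04; σ = Eε = 29900 · -2.9664e-04 = -8.87 MPa.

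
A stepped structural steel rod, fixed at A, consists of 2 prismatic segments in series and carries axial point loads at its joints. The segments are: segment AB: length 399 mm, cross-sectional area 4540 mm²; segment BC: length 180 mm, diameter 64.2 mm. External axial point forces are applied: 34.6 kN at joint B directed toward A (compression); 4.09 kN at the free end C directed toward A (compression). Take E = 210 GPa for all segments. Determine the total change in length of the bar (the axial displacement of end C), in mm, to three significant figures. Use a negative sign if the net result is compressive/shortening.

Internal axial forces (sectioning from the free end, tension +): N_BC = -4.09 kN, N_AB = -38.69 kN.
A_BC = 3237 mm².
δ_AB = -38690·399/(4540·210000) = -0.01619 mm
δ_BC = -4090·180/(3237·210000) = -0.001083 mm
δ = Σδ_i = -0.01727 mm.

-0.0173 mm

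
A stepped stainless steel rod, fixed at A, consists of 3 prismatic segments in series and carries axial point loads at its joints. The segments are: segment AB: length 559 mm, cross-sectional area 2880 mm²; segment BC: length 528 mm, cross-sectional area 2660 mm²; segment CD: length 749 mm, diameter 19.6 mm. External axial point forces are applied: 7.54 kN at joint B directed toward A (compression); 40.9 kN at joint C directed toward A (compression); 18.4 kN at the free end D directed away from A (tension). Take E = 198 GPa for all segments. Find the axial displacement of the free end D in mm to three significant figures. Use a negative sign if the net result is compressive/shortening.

Internal axial forces (sectioning from the free end, tension +): N_CD = 18.4 kN, N_BC = -22.5 kN, N_AB = -30.04 kN.
A_CD = 301.7 mm².
δ_AB = -30040·559/(2880·198000) = -0.02945 mm
δ_BC = -22500·528/(2660·198000) = -0.02256 mm
δ_CD = 18400·749/(301.7·198000) = 0.2307 mm
δ = Σδ_i = 0.1787 mm.

0.179 mm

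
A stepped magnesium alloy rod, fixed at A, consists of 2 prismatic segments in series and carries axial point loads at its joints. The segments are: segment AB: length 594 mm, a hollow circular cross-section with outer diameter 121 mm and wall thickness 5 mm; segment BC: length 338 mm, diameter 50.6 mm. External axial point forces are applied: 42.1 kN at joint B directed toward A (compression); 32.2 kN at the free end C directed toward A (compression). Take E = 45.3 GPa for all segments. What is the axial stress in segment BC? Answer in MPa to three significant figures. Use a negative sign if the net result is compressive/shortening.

Internal axial forces (sectioning from the free end, tension +): N_BC = -32.2 kN, N_AB = -74.3 kN.
A_BC = 2011 mm².
σ_BC = N_BC/A_BC = -32200/2011 = -16.01 MPa.

-16.0 MPa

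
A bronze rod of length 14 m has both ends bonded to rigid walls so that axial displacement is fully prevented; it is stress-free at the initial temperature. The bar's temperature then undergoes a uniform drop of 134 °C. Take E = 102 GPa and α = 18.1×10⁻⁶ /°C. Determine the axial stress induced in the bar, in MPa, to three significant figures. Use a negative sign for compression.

247 MPa

Free thermal expansion αLΔT = 18.1e-6 · 14000 · -134 = -33.96 mm.
The walls impose strain ε = −(-33.96)/14000 = 2.4254e-03; σ = Eε = 102000 · 2.4254e-03 = 247.4 MPa.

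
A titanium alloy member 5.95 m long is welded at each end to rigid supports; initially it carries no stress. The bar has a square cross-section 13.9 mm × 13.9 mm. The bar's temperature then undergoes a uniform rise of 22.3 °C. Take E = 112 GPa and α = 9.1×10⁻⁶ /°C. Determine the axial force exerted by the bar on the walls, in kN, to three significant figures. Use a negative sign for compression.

Free thermal expansion αLΔT = 9.1e-6 · 5950 · 22.3 = 1.207 mm.
The walls impose strain ε = −(1.207)/5950 = -2.0293e-04; σ = Eε = 112000 · -2.0293e-04 = -22.73 MPa.
Wall reaction R = σ·A = -22.73·193.2 = -4391 N = -4.391 kN.

-4.39 kN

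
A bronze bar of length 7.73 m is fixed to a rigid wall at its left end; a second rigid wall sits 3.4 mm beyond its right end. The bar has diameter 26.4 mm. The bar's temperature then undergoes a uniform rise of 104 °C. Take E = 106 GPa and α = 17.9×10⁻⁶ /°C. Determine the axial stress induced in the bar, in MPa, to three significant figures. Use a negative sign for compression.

-151 MPa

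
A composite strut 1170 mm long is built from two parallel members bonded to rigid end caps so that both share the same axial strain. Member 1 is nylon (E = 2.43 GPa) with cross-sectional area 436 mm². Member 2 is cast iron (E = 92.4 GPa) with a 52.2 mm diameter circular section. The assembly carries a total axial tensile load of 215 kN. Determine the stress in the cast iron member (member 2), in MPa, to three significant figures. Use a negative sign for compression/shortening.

A_2 = 2140 mm².
Equal strain + equilibrium ⇒ each member carries load in proportion to AE: A₁E₁ = 1059000 N, A₂E₂ = 197700000 N, ΣAE = 198800000 N.
σ₂ = P·E₂/ΣAE = 215000·92400/198800000 = 99.93 MPa.

99.9 MPa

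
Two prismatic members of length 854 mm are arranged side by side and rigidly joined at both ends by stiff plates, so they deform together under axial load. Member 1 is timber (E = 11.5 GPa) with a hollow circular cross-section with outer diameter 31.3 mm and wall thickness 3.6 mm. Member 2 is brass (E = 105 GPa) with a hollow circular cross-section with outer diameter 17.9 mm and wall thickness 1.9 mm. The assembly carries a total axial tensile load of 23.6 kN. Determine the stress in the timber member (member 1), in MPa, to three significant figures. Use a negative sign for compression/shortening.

A_1 = 313.3 mm².
A_2 = 95.5 mm².
Equal strain + equilibrium ⇒ each member carries load in proportion to AE: A₁E₁ = 3603000 N, A₂E₂ = 10030000 N, ΣAE = 13630000 N.
σ₁ = P·E₁/ΣAE = 23600·11500/13630000 = 19.91 MPa.

19.9 MPa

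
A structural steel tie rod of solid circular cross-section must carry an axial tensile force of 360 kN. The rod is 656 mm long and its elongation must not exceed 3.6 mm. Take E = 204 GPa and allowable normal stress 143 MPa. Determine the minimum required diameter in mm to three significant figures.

56.6 mm

Required area A ≥ P/σ_allow = 360000/143 = 2517 mm².
For a solid circular section, d ≥ √(4A/π) = 56.62 mm.
Elongation limit: A ≥ PL/(Eδ_allow) = 360000·656/(204000·3.6) = 321.6 mm² ⇒ d ≥ 20.23 mm.
The stress limit governs.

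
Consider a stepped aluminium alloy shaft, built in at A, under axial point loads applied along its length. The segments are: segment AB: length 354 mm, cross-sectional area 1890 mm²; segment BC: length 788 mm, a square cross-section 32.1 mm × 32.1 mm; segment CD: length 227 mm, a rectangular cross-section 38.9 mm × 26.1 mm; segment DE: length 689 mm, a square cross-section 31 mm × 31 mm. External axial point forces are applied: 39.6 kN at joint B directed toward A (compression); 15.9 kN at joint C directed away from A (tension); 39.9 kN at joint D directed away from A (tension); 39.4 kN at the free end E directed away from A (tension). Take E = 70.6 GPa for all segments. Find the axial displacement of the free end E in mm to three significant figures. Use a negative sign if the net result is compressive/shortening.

1.83 mm

Internal axial forces (sectioning from the free end, tension +): N_DE = 39.4 kN, N_CD = 79.3 kN, N_BC = 95.2 kN, N_AB = 55.6 kN.
A_BC = 1030 mm².
A_CD = 1015 mm².
A_DE = 961 mm².
δ_AB = 55600·354/(1890·70600) = 0.1475 mm
δ_BC = 95200·788/(1030·70600) = 1.031 mm
δ_CD = 79300·227/(1015·70600) = 0.2511 mm
δ_DE = 39400·689/(961·70600) = 0.4001 mm
δ = Σδ_i = 1.83 mm.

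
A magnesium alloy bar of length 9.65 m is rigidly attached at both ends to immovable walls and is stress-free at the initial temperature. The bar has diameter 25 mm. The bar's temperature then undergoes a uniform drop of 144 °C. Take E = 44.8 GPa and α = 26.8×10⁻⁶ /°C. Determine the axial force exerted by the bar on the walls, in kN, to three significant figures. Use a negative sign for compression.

84.9 kN

Free thermal expansion αLΔT = 26.8e-6 · 9650 · -144 = -37.24 mm.
The walls impose strain ε = −(-37.24)/9650 = 3.8592e-03; σ = Eε = 44800 · 3.8592e-03 = 172.9 MPa.
Wall reaction R = σ·A = 172.9·490.9 = 84870 N = 84.87 kN.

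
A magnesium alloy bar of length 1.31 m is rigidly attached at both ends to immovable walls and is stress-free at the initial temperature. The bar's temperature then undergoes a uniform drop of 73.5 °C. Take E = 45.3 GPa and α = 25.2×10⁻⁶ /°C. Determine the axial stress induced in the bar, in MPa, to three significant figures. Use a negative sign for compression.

Free thermal expansion αLΔT = 25.2e-6 · 1310 · -73.5 = -2.426 mm.
The walls impose strain ε = −(-2.426)/1310 = 1.8522e-03; σ = Eε = 45300 · 1.8522e-03 = 83.9 MPa.

83.9 MPa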